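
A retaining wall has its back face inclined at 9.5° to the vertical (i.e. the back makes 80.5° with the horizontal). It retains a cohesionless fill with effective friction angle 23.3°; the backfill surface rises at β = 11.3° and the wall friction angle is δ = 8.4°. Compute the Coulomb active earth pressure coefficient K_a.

0.568

K_a = sin²(α+φ) / [sin²α · sin(α−δ) · (1 + √{sin(φ+δ)sin(φ−β) / (sin(α−δ)sin(α+β))})²].
With α = 80.5°, φ = 23.3°, δ = 8.4°, β = 11.3°: K_a = 0.5683.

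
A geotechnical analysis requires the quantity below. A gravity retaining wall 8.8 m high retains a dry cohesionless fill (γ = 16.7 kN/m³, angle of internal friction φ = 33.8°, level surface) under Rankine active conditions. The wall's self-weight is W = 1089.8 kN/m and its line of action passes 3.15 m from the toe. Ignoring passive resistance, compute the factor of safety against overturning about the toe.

6.35

K_a = tan²(45° − 33.8°/2) = 0.2851.
P_a = ½K_aγH² = 0.5×0.2851×16.7×8.8² = 184.4 kN/m, acting at H/3 = 2.933 m above the base.
Overturning moment M_o = P_a × H/3 = 184.4 × 2.933 = 540.8.
Resisting moment M_r = W × 3.15 = 1089.8 × 3.15 = 3433.
FS_overturning = M_r/M_o = 3433/540.8 = 6.348.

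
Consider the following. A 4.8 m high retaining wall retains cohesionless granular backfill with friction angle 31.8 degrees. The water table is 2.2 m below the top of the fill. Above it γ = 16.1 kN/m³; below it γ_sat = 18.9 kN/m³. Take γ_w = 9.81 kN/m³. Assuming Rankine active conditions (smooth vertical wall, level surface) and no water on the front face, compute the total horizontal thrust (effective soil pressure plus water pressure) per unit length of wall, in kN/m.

83.3 kN/m

K_a = tan²(45° − φ/2) = 0.3098.
γ' = 18.9 − 9.81 = 9.090 kN/m³. Depth below WT = 2.6 m.
σ'_h at WT = K_a γ d_w = 10.97 kPa; at base = 10.97 + K_a γ' × 2.6 = 18.29 kPa.
P₁ (0–2.2 m) = ½×10.97×2.2 = 12.07. P₂ (2.2–4.8 m) = ½(10.97+18.29)×2.6 = 38.05.
P_w = ½ γ_w h₂² = 0.5×9.81×2.6² = 33.16. Total = 12.07+38.05+33.16 = 83.28 kN/m.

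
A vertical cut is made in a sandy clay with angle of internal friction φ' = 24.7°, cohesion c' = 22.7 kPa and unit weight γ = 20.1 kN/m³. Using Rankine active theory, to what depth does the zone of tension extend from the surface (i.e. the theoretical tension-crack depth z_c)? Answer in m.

K_a = tan²(45° − 24.7°/2) = 0.4106; √K_a = 0.6408.
The active pressure is zero where K_a γ z = 2c√K_a, so z_c = 2c/(γ√K_a) = 2×22.7/(20.1×0.6408) = 3.525 m.

3.53 m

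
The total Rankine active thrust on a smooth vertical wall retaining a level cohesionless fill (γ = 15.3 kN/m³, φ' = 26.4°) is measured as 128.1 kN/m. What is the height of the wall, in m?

6.60 m

K_a = 0.3844. P_a = ½ K_a γ H² ⇒ H = √(2P_a/(K_a γ)).
H = √(2×128.1/(0.3844×15.3)) = 6.600 m.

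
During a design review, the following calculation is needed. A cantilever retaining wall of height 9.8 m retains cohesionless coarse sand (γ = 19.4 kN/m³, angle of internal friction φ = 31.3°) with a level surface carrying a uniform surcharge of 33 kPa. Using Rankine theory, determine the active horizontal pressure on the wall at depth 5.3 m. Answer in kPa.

K_a = (1 − sin φ)/(1 + sin φ) = 0.3162.
σ_v = γz + q = 19.4 × 5.3 + 33 = 135.8 kPa.
σ_h = K_a σ_v = 0.3162 × 135.8 = 42.95 kPa.

42.9 kPa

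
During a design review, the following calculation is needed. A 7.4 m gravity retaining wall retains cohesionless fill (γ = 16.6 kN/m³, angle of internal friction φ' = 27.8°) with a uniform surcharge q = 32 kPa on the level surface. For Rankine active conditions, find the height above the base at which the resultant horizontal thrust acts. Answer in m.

2.89 m

K_a = 0.3639.
Triangular part P₁ = ½K_aγH² = 165.4 at H/3 = 2.467 m; rectangular part P₂ = K_a q H = 86.17 at H/2 = 3.700 m.
ȳ = (P₁·2.467 + P₂·3.700)/(P₁+P₂) = 2.889 m.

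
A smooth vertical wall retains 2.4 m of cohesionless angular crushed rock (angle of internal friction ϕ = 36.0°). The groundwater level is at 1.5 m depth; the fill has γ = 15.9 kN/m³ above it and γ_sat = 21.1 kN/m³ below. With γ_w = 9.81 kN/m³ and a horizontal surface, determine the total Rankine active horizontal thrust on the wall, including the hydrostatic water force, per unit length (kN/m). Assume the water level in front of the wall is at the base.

K_a = tan²(45° − φ/2) = 0.2596.
γ' = 21.1 − 9.81 = 11.29 kN/m³. Depth below WT = 0.9 m.
σ'_h at WT = K_a γ d_w = 6.192 kPa; at base = 6.192 + K_a γ' × 0.9 = 8.830 kPa.
P₁ (0–1.5 m) = ½×6.192×1.5 = 4.644. P₂ (1.5–2.4 m) = ½(6.192+8.830)×0.9 = 6.760.
P_w = ½ γ_w h₂² = 0.5×9.81×0.9² = 3.973. Total = 4.644+6.760+3.973 = 15.38 kN/m.

15.4 kN/m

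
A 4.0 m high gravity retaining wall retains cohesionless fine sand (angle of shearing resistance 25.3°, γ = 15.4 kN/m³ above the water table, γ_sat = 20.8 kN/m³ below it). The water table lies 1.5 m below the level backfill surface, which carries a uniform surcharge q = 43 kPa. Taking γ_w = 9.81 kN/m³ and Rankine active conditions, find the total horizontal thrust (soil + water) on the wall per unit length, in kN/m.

K_a = tan²(45° − φ/2) = 0.4012.
γ' = 20.8 − 9.81 = 10.99 kN/m³. h₂ = H − d_w = 2.5 m.
σ'_h: at surface K_a·q = 17.25; at WT K_a(q+γd_w) = 26.52; at base K_a(q+γd_w+γ'h₂) = 37.54 kPa.
P₁ = ½(17.25+26.52)×1.5 = 32.83; P₂ = ½(26.52+37.54)×2.5 = 80.08; P_w = ½γ_w h₂² = 30.66.
Total = 32.83+80.08+30.66 = 143.6 kN/m.

144 kN/m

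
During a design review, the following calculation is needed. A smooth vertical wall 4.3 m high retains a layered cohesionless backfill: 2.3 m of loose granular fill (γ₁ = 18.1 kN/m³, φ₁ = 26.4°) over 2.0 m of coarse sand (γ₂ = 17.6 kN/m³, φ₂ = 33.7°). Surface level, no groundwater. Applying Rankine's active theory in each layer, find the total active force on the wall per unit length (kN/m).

52.3 kN/m

K_a1 = tan²(45°−26.4°/2) = 0.3844; K_a2 = tan²(45°−33.7°/2) = 0.2863.
Layer 1: σ at base = K_a1 γ₁ h₁ = 16.00 kPa; P₁ = ½×16.00×2.3 = 18.40.
Layer 2: σ_v at top = γ₁h₁ = 41.63; σ_h top = K_a2×41.63 = 11.92; σ_h base = K_a2×(41.63+17.6×2.0) = 22.00.
P₂ = ½(11.92+22.00)×2.0 = 33.92. Total P_a = 18.40+33.92 = 52.32 kN/m.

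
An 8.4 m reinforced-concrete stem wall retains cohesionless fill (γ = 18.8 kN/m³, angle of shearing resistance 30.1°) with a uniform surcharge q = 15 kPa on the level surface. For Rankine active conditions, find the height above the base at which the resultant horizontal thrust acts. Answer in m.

3.02 m

K_a = 0.3320.
Triangular part P₁ = ½K_aγH² = 220.2 at H/3 = 2.800 m; rectangular part P₂ = K_a q H = 41.83 at H/2 = 4.200 m.
ȳ = (P₁·2.800 + P₂·4.200)/(P₁+P₂) = 3.023 m.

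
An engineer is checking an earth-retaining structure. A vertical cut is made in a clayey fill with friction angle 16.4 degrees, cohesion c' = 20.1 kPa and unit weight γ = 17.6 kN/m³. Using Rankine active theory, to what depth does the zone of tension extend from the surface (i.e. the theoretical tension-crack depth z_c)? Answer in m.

3.05 m

K_a = tan²(45° − 16.4°/2) = 0.5596; √K_a = 0.7481.
The active pressure is zero where K_a γ z = 2c√K_a, so z_c = 2c/(γ√K_a) = 2×20.1/(17.6×0.7481) = 3.053 m.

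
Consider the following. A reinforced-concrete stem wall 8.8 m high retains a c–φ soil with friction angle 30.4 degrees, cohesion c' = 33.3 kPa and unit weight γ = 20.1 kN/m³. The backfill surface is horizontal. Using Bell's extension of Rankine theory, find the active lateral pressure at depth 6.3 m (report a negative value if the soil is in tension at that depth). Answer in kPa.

3.39 kPa

K_a = (1 − sin φ)/(1 + sin φ) = 0.3280.
σ_a = K_a γ z − 2c√K_a = 0.3280×20.1×6.3 − 2×33.3×0.5727 = 3.391 kPa.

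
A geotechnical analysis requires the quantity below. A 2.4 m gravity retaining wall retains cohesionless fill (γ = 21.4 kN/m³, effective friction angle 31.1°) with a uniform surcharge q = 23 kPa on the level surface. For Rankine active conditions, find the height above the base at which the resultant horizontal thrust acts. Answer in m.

0.989 m

K_a = 0.3188.
Triangular part P₁ = ½K_aγH² = 19.65 at H/3 = 0.8000 m; rectangular part P₂ = K_a q H = 17.60 at H/2 = 1.200 m.
ȳ = (P₁·0.8000 + P₂·1.200)/(P₁+P₂) = 0.9890 m.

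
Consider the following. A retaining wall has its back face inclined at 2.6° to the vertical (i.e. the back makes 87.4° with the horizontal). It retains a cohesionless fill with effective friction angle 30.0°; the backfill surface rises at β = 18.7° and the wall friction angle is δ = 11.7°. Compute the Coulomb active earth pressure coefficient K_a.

0.432

K_a = sin²(α+φ) / [sin²α · sin(α−δ) · (1 + √{sin(φ+δ)sin(φ−β) / (sin(α−δ)sin(α+β))})²].
With α = 87.4°, φ = 30.0°, δ = 11.7°, β = 18.7°: K_a = 0.4316.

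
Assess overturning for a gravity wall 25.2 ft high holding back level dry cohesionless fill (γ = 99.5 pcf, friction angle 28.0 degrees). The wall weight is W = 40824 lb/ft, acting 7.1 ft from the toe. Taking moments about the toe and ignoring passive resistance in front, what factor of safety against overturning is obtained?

K_a = tan²(45° − 28.0°/2) = 0.3610.
P_a = ½K_aγH² = 0.5×0.3610×99.5×25.2² = 11410 lb/ft, acting at H/3 = 8.400 ft above the base.
Overturning moment M_o = P_a × H/3 = 11410 × 8.400 = 95810.
Resisting moment M_r = W × 7.1 = 40824 × 7.1 = 289900.
FS_overturning = M_r/M_o = 289900/95810 = 3.025.

3.03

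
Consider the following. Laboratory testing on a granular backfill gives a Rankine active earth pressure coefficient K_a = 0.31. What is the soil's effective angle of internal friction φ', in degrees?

K_a = tan²(45° − φ/2) ⇒ 45° − φ/2 = arctan(√0.31) = 29.11°.
φ = 2(45° − 29.11°) = 31.78°.

31.8°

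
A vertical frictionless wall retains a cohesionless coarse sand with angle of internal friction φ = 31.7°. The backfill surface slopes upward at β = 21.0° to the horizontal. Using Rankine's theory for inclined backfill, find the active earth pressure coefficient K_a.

K_a = cos β · (cos β − √(cos²β − cos²φ)) / (cos β + √(cos²β − cos²φ)).
cos β = 0.9336, cos φ = 0.8508, √(cos²β − cos²φ) = 0.3843.
K_a = 0.9336 × (0.9336 − 0.3843)/(0.9336 + 0.3843) = 0.3891.

0.389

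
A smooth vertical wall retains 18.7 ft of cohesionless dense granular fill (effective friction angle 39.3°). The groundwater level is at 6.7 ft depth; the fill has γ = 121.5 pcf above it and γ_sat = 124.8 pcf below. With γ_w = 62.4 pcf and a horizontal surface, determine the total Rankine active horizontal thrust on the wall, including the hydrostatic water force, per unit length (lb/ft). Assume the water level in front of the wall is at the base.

K_a = tan²(45° − φ/2) = 0.2245.
γ' = 124.8 − 62.4 = 62.40 pcf. Depth below WT = 12.0 ft.
σ'_h at WT = K_a γ d_w = 182.7 psf; at base = 182.7 + K_a γ' × 12.0 = 350.8 psf.
P₁ (0–6.7 ft) = ½×182.7×6.7 = 612.1. P₂ (6.7–18.7 ft) = ½(182.7+350.8)×12.0 = 3201.
P_w = ½ γ_w h₂² = 0.5×62.4×12.0² = 4493. Total = 612.1+3201+4493 = 8306 lb/ft.

8310 lb/ft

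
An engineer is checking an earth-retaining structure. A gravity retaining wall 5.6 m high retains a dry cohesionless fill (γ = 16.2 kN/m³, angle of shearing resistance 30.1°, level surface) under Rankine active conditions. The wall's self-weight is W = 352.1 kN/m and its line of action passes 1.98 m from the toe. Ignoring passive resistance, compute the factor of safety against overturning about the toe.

K_a = tan²(45° − 30.1°/2) = 0.3320.
P_a = ½K_aγH² = 0.5×0.3320×16.2×5.6² = 84.33 kN/m, acting at H/3 = 1.867 m above the base.
Overturning moment M_o = P_a × H/3 = 84.33 × 1.867 = 157.4.
Resisting moment M_r = W × 1.98 = 352.1 × 1.98 = 697.2.
FS_overturning = M_r/M_o = 697.2/157.4 = 4.429.

4.43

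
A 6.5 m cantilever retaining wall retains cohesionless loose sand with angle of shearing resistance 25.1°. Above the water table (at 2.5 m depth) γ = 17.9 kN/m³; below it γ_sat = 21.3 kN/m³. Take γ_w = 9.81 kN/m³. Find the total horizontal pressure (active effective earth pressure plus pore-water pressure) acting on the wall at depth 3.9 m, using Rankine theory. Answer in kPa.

K_a = (1 − sin φ)/(1 + sin φ) = 0.4043.
γ' = 21.3 − 9.81 = 11.49 kN/m³.
Effective vertical stress at 3.9 m: σ'_v = 17.9×2.5 + 11.49×1.40 = 60.84 kPa.
σ'_h = K_a σ'_v = 0.4043 × 60.84 = 24.60 kPa; u = γ_w × 1.40 = 13.73 kPa.
Total σ_h = 24.60 + 13.73 = 38.33 kPa.

38.3 kPa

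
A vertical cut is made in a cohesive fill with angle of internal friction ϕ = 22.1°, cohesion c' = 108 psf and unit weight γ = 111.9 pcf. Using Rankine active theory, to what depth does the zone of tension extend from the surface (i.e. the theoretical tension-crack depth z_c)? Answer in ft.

K_a = tan²(45° − 22.1°/2) = 0.4533; √K_a = 0.6732.
The active pressure is zero where K_a γ z = 2c√K_a, so z_c = 2c/(γ√K_a) = 2×108/(111.9×0.6732) = 2.867 ft.

2.87 ft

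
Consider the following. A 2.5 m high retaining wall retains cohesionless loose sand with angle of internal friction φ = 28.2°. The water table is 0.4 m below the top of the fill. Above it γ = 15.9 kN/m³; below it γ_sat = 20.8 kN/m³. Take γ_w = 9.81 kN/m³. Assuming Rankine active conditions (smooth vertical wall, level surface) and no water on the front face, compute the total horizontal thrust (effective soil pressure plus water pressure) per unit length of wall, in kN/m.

35.6 kN/m

K_a = tan²(45° − φ/2) = 0.3582.
γ' = 20.8 − 9.81 = 10.99 kN/m³. Depth below WT = 2.1 m.
σ'_h at WT = K_a γ d_w = 2.278 kPa; at base = 2.278 + K_a γ' × 2.1 = 10.54 kPa.
P₁ (0–0.4 m) = ½×2.278×0.4 = 0.4556. P₂ (0.4–2.5 m) = ½(2.278+10.54)×2.1 = 13.46.
P_w = ½ γ_w h₂² = 0.5×9.81×2.1² = 21.63. Total = 0.4556+13.46+21.63 = 35.55 kN/m.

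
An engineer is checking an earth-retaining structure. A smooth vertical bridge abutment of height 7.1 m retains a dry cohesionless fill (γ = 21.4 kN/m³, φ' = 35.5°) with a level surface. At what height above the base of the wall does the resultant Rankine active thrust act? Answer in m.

2.37 m

K_a = 0.2653.
The pressure distribution is triangular, so the resultant acts at H/3 above the base = 7.1/3 = 2.367 m.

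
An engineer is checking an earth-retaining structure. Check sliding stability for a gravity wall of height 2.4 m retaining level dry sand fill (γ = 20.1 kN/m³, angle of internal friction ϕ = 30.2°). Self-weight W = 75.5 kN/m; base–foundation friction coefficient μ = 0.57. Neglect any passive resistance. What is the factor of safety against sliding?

K_a = tan²(45° − 30.2°/2) = 0.3307.
P_a = ½K_aγH² = 0.5×0.3307×20.1×2.4² = 19.14 kN/m, acting at H/3 = 0.8000 m above the base.
FS_sliding = μW / P_a = 0.57×75.5 / 19.14 = 2.248.

2.25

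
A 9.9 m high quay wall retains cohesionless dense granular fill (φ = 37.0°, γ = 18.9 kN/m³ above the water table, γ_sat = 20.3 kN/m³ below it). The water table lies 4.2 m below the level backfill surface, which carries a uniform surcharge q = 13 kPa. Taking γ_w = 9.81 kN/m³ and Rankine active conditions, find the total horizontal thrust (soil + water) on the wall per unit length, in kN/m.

388 kN/m

K_a = tan²(45° − φ/2) = 0.2486.
γ' = 20.3 − 9.81 = 10.49 kN/m³. h₂ = H − d_w = 5.7 m.
σ'_h: at surface K_a·q = 3.232; at WT K_a(q+γd_w) = 22.96; at base K_a(q+γd_w+γ'h₂) = 37.83 kPa.
P₁ = ½(3.232+22.96)×4.2 = 55.01; P₂ = ½(22.96+37.83)×5.7 = 173.3; P_w = ½γ_w h₂² = 159.4.
Total = 55.01+173.3+159.4 = 387.6 kN/m.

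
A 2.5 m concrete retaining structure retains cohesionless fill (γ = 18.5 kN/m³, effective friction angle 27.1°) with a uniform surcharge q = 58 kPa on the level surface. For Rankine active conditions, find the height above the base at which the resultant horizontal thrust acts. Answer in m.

K_a = 0.3741.
Triangular part P₁ = ½K_aγH² = 21.63 at H/3 = 0.8333 m; rectangular part P₂ = K_a q H = 54.24 at H/2 = 1.250 m.
ȳ = (P₁·0.8333 + P₂·1.250)/(P₁+P₂) = 1.131 m.

1.13 m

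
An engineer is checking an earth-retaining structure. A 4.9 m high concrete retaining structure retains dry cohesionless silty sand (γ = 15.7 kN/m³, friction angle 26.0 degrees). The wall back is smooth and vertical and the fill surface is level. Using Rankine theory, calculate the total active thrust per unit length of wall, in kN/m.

73.6 kN/m

K_a = tan²(45° − φ/2) = 0.3905.
P_a = ½ K_a γ H² = 0.5 × 0.3905 × 15.7 × 4.9² = 73.59 kN/m.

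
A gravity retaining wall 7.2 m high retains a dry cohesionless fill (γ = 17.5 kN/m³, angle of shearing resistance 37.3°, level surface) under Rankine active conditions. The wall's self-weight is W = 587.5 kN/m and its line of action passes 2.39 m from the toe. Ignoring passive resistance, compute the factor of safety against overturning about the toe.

5.26

K_a = tan²(45° − 37.3°/2) = 0.2453.
P_a = ½K_aγH² = 0.5×0.2453×17.5×7.2² = 111.3 kN/m, acting at H/3 = 2.400 m above the base.
Overturning moment M_o = P_a × H/3 = 111.3 × 2.400 = 267.1.
Resisting moment M_r = W × 2.39 = 587.5 × 2.39 = 1404.
FS_overturning = M_r/M_o = 1404/267.1 = 5.257.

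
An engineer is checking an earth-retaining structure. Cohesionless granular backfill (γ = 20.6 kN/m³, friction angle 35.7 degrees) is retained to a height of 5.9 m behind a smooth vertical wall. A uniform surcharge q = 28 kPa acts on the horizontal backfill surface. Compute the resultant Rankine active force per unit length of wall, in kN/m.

K_a = tan²(45° − φ/2) = 0.2630.
Soil triangle: ½ K_a γ H² = 0.5×0.2630×20.6×5.9² = 94.29 kN/m.
Surcharge rectangle: K_a q H = 0.2630×28×5.9 = 43.45 kN/m.
Total = 94.29 + 43.45 = 137.7 kN/m.

138 kN/m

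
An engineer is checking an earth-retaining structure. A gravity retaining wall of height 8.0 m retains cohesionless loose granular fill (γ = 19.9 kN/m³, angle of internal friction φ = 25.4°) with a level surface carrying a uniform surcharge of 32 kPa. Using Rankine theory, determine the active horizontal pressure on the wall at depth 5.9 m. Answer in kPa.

K_a = (1 − sin φ)/(1 + sin φ) = 0.3996.
σ_v = γz + q = 19.9 × 5.9 + 32 = 149.4 kPa.
σ_h = K_a σ_v = 0.3996 × 149.4 = 59.71 kPa.

59.7 kPa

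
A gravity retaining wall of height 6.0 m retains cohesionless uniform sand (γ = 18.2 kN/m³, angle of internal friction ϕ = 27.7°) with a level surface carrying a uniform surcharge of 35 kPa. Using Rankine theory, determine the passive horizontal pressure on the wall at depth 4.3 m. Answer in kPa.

K_p = (1 + sin φ)/(1 − sin φ) = 2.737.
σ_v = γz + q = 18.2 × 4.3 + 35 = 113.3 kPa.
σ_h = K_p σ_v = 2.737 × 113.3 = 310.0 kPa.

310 kPa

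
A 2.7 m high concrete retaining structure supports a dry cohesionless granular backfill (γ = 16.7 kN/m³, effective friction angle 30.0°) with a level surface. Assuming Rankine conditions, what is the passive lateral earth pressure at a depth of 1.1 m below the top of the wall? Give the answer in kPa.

K_p = (1 + sin φ)/(1 − sin φ) = 3.000.
σ_h = K_p γ z = 3.000 × 16.7 × 1.1 = 55.11 kPa.

55.1 kPa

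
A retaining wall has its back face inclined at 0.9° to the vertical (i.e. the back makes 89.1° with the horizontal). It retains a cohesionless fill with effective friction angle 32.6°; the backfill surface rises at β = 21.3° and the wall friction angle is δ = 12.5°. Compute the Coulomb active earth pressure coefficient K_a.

0.385

K_a = sin²(α+φ) / [sin²α · sin(α−δ) · (1 + √{sin(φ+δ)sin(φ−β) / (sin(α−δ)sin(α+β))})²].
With α = 89.1°, φ = 32.6°, δ = 12.5°, β = 21.3°: K_a = 0.3851.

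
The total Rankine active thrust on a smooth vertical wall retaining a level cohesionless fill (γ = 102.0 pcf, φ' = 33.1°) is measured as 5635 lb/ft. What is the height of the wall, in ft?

19.4 ft

K_a = 0.2936. P_a = ½ K_a γ H² ⇒ H = √(2P_a/(K_a γ)).
H = √(2×5635/(0.2936×102.0)) = 19.40 ft.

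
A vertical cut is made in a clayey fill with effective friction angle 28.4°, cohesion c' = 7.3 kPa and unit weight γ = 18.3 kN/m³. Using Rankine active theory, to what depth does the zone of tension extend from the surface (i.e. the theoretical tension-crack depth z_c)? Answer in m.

1.34 m

K_a = tan²(45° − 28.4°/2) = 0.3554; √K_a = 0.5961.
The active pressure is zero where K_a γ z = 2c√K_a, so z_c = 2c/(γ√K_a) = 2×7.3/(18.3×0.5961) = 1.338 m.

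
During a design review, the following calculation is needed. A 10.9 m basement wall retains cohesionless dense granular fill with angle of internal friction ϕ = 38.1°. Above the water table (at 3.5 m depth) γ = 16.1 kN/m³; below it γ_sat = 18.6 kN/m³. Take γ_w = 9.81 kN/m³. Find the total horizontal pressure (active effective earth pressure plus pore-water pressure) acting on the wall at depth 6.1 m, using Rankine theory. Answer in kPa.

44.3 kPa

K_a = (1 − sin φ)/(1 + sin φ) = 0.2368.
γ' = 18.6 − 9.81 = 8.790 kN/m³.
Effective vertical stress at 6.1 m: σ'_v = 16.1×3.5 + 8.790×2.60 = 79.20 kPa.
σ'_h = K_a σ'_v = 0.2368 × 79.20 = 18.76 kPa; u = γ_w × 2.60 = 25.51 kPa.
Total σ_h = 18.76 + 25.51 = 44.26 kPa.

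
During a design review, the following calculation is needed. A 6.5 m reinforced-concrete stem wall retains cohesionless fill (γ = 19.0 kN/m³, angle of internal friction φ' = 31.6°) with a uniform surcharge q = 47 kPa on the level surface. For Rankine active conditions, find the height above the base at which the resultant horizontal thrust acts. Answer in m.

K_a = 0.3123.
Triangular part P₁ = ½K_aγH² = 125.4 at H/3 = 2.167 m; rectangular part P₂ = K_a q H = 95.42 at H/2 = 3.250 m.
ȳ = (P₁·2.167 + P₂·3.250)/(P₁+P₂) = 2.635 m.

2.63 m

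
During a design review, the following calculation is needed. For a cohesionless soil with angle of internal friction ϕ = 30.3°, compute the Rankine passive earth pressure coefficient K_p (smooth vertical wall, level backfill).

3.04

K_p = (1 + sin φ)/(1 − sin φ) = tan²(45° + 30.3°/2) = 3.037.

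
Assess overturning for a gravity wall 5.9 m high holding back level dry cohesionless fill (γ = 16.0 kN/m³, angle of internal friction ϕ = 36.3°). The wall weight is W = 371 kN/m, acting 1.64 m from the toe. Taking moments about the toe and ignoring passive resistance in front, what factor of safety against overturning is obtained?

4.34

K_a = tan²(45° − 36.3°/2) = 0.2563.
P_a = ½K_aγH² = 0.5×0.2563×16.0×5.9² = 71.37 kN/m, acting at H/3 = 1.967 m above the base.
Overturning moment M_o = P_a × H/3 = 71.37 × 1.967 = 140.4.
Resisting moment M_r = W × 1.64 = 371 × 1.64 = 608.4.
FS_overturning = M_r/M_o = 608.4/140.4 = 4.335.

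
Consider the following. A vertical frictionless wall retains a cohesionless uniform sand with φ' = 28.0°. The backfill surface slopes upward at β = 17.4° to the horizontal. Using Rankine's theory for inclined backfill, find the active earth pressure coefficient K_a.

0.429

K_a = cos β · (cos β − √(cos²β − cos²φ)) / (cos β + √(cos²β − cos²φ)).
cos β = 0.9542, cos φ = 0.8829, √(cos²β − cos²φ) = 0.3619.
K_a = 0.9542 × (0.9542 − 0.3619)/(0.9542 + 0.3619) = 0.4295.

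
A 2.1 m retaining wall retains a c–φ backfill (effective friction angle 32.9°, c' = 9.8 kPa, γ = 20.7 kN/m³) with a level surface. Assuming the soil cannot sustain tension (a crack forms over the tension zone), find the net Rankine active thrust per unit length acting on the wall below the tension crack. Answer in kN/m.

0.396 kN/m

K_a = 0.2960; √K_a = 0.5441.
Tension-crack depth z_c = 2c/(γ√K_a) = 2×9.8/(20.7×0.5441) = 1.740 m.
σ_a at base = K_a γ H − 2c√K_a = 0.2960×20.7×2.1 − 2×9.8×0.5441 = 2.204 kPa.
P_a = ½ × 2.204 × (H − z_c) = 0.5×2.204×0.3597 = 0.3965 kN/m.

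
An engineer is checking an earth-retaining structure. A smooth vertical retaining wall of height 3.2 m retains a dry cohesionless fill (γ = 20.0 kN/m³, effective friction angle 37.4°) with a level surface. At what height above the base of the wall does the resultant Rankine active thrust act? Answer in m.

K_a = 0.2443.
The pressure distribution is triangular, so the resultant acts at H/3 above the base = 3.2/3 = 1.067 m.

1.07 m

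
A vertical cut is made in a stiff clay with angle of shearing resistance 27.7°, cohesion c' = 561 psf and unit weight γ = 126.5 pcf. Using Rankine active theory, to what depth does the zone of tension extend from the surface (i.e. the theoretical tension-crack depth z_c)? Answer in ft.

K_a = tan²(45° − 27.7°/2) = 0.3653; √K_a = 0.6044.
The active pressure is zero where K_a γ z = 2c√K_a, so z_c = 2c/(γ√K_a) = 2×561/(126.5×0.6044) = 14.67 ft.

14.7 ft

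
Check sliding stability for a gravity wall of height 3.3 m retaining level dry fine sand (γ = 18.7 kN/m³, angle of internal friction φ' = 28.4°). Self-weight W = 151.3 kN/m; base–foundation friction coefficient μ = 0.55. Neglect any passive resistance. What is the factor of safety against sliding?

2.30

K_a = tan²(45° − 28.4°/2) = 0.3554.
P_a = ½K_aγH² = 0.5×0.3554×18.7×3.3² = 36.18 kN/m, acting at H/3 = 1.100 m above the base.
FS_sliding = μW / P_a = 0.55×151.3 / 36.18 = 2.300.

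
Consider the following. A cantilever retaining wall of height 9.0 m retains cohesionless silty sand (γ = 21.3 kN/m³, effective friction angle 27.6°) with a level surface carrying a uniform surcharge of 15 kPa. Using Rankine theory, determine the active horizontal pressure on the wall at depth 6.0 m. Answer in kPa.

52.4 kPa

K_a = (1 − sin φ)/(1 + sin φ) = 0.3668.
σ_v = γz + q = 21.3 × 6.0 + 15 = 142.8 kPa.
σ_h = K_a σ_v = 0.3668 × 142.8 = 52.38 kPa.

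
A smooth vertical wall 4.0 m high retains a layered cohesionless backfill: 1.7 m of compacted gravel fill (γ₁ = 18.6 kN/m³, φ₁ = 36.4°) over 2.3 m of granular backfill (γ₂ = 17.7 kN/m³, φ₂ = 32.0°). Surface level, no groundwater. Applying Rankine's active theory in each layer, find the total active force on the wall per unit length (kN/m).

43.6 kN/m

K_a1 = tan²(45°−36.4°/2) = 0.2552; K_a2 = tan²(45°−32.0°/2) = 0.3073.
Layer 1: σ at base = K_a1 γ₁ h₁ = 8.068 kPa; P₁ = ½×8.068×1.7 = 6.858.
Layer 2: σ_v at top = γ₁h₁ = 31.62; σ_h top = K_a2×31.62 = 9.716; σ_h base = K_a2×(31.62+17.7×2.3) = 22.22.
P₂ = ½(9.716+22.22)×2.3 = 36.73. Total P_a = 6.858+36.73 = 43.59 kN/m.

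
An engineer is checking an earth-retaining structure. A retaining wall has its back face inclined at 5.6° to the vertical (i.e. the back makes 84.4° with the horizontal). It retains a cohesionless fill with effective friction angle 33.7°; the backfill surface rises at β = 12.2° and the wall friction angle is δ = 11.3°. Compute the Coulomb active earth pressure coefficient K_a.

0.354

K_a = sin²(α+φ) / [sin²α · sin(α−δ) · (1 + √{sin(φ+δ)sin(φ−β) / (sin(α−δ)sin(α+β))})²].
With α = 84.4°, φ = 33.7°, δ = 11.3°, β = 12.2°: K_a = 0.3544.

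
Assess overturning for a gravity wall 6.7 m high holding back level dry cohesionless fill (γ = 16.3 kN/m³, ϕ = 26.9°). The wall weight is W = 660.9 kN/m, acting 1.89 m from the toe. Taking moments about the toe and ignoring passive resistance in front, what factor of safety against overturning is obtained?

4.06

K_a = tan²(45° − 26.9°/2) = 0.3770.
P_a = ½K_aγH² = 0.5×0.3770×16.3×6.7² = 137.9 kN/m, acting at H/3 = 2.233 m above the base.
Overturning moment M_o = P_a × H/3 = 137.9 × 2.233 = 308.0.
Resisting moment M_r = W × 1.89 = 660.9 × 1.89 = 1249.
FS_overturning = M_r/M_o = 1249/308.0 = 4.055.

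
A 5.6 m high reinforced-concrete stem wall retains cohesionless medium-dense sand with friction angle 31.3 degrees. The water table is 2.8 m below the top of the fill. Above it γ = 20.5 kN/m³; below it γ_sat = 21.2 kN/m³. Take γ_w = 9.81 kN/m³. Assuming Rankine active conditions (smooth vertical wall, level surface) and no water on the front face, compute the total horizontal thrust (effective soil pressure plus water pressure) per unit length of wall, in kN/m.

K_a = tan²(45° − φ/2) = 0.3162.
γ' = 21.2 − 9.81 = 11.39 kN/m³. Depth below WT = 2.8 m.
σ'_h at WT = K_a γ d_w = 18.15 kPa; at base = 18.15 + K_a γ' × 2.8 = 28.23 kPa.
P₁ (0–2.8 m) = ½×18.15×2.8 = 25.41. P₂ (2.8–5.6 m) = ½(18.15+28.23)×2.8 = 64.94.
P_w = ½ γ_w h₂² = 0.5×9.81×2.8² = 38.46. Total = 25.41+64.94+38.46 = 128.8 kN/m.

129 kN/m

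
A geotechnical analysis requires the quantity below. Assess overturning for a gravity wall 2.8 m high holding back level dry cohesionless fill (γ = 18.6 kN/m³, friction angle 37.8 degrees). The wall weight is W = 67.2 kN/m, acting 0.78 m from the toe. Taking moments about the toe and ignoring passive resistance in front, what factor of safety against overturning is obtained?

3.21

K_a = tan²(45° − 37.8°/2) = 0.2400.
P_a = ½K_aγH² = 0.5×0.2400×18.6×2.8² = 17.50 kN/m, acting at H/3 = 0.9333 m above the base.
Overturning moment M_o = P_a × H/3 = 17.50 × 0.9333 = 16.33.
Resisting moment M_r = W × 0.78 = 67.2 × 0.78 = 52.42.
FS_overturning = M_r/M_o = 52.42/16.33 = 3.209.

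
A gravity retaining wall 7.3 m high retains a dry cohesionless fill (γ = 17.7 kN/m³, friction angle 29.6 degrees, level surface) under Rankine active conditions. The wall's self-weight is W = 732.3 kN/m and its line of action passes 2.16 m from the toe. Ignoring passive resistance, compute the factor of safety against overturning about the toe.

4.07

K_a = tan²(45° − 29.6°/2) = 0.3387.
P_a = ½K_aγH² = 0.5×0.3387×17.7×7.3² = 159.8 kN/m, acting at H/3 = 2.433 m above the base.
Overturning moment M_o = P_a × H/3 = 159.8 × 2.433 = 388.7.
Resisting moment M_r = W × 2.16 = 732.3 × 2.16 = 1582.
FS_overturning = M_r/M_o = 1582/388.7 = 4.069.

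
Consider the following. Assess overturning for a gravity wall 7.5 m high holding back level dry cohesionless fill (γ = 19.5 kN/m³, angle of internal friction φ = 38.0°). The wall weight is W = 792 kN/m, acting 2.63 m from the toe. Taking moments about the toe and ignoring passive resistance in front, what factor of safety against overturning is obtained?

K_a = tan²(45° − 38.0°/2) = 0.2379.
P_a = ½K_aγH² = 0.5×0.2379×19.5×7.5² = 130.5 kN/m, acting at H/3 = 2.500 m above the base.
Overturning moment M_o = P_a × H/3 = 130.5 × 2.500 = 326.2.
Resisting moment M_r = W × 2.63 = 792 × 2.63 = 2083.
FS_overturning = M_r/M_o = 2083/326.2 = 6.386.

6.39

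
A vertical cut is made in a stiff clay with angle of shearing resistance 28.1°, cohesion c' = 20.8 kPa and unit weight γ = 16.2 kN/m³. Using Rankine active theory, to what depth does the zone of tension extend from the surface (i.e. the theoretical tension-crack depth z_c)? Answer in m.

K_a = tan²(45° − 28.1°/2) = 0.3596; √K_a = 0.5997.
The active pressure is zero where K_a γ z = 2c√K_a, so z_c = 2c/(γ√K_a) = 2×20.8/(16.2×0.5997) = 4.282 m.

4.28 m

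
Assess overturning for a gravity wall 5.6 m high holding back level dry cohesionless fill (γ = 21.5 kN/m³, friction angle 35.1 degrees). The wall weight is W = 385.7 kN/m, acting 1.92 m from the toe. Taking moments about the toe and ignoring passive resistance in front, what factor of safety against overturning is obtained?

4.36

K_a = tan²(45° − 35.1°/2) = 0.2698.
P_a = ½K_aγH² = 0.5×0.2698×21.5×5.6² = 90.97 kN/m, acting at H/3 = 1.867 m above the base.
Overturning moment M_o = P_a × H/3 = 90.97 × 1.867 = 169.8.
Resisting moment M_r = W × 1.92 = 385.7 × 1.92 = 740.5.
FS_overturning = M_r/M_o = 740.5/169.8 = 4.361.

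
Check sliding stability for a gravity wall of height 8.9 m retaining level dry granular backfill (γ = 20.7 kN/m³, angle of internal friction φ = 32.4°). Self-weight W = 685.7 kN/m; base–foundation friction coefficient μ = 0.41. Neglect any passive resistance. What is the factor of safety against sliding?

K_a = tan²(45° − 32.4°/2) = 0.3022.
P_a = ½K_aγH² = 0.5×0.3022×20.7×8.9² = 247.8 kN/m, acting at H/3 = 2.967 m above the base.
FS_sliding = μW / P_a = 0.41×685.7 / 247.8 = 1.135.

1.13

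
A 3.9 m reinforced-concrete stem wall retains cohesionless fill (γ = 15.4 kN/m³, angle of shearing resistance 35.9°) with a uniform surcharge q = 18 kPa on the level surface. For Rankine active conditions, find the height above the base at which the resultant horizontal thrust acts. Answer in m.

1.54 m

K_a = 0.2607.
Triangular part P₁ = ½K_aγH² = 30.54 at H/3 = 1.300 m; rectangular part P₂ = K_a q H = 18.30 at H/2 = 1.950 m.
ȳ = (P₁·1.300 + P₂·1.950)/(P₁+P₂) = 1.544 m.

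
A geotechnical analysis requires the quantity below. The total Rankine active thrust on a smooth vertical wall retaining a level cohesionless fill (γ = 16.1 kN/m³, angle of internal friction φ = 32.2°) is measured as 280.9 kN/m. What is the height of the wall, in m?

K_a = 0.3047. P_a = ½ K_a γ H² ⇒ H = √(2P_a/(K_a γ)).
H = √(2×280.9/(0.3047×16.1)) = 10.70 m.

10.7 m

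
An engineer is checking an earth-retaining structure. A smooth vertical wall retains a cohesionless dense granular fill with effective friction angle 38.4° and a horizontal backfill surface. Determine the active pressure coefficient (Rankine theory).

0.234

K_a = (1 − sin φ)/(1 + sin φ) = (1 − sin 38.4°)/(1 + sin 38.4°) = 0.2337.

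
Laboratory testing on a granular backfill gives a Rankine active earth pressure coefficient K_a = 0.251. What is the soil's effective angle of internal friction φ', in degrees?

36.8°

K_a = tan²(45° − φ/2) ⇒ 45° − φ/2 = arctan(√0.251) = 26.61°.
φ = 2(45° − 26.61°) = 36.78°.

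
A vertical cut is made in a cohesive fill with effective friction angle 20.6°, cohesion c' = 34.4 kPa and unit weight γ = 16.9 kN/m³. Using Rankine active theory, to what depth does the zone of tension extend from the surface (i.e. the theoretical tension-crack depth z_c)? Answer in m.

K_a = tan²(45° − 20.6°/2) = 0.4795; √K_a = 0.6924.
The active pressure is zero where K_a γ z = 2c√K_a, so z_c = 2c/(γ√K_a) = 2×34.4/(16.9×0.6924) = 5.879 m.

5.88 m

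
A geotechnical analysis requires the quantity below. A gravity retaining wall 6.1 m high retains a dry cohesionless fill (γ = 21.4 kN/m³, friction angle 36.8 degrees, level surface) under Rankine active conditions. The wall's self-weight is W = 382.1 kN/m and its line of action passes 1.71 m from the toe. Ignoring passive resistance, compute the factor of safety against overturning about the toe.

3.22

K_a = tan²(45° − 36.8°/2) = 0.2508.
P_a = ½K_aγH² = 0.5×0.2508×21.4×6.1² = 99.84 kN/m, acting at H/3 = 2.033 m above the base.
Overturning moment M_o = P_a × H/3 = 99.84 × 2.033 = 203.0.
Resisting moment M_r = W × 1.71 = 382.1 × 1.71 = 653.4.
FS_overturning = M_r/M_o = 653.4/203.0 = 3.219.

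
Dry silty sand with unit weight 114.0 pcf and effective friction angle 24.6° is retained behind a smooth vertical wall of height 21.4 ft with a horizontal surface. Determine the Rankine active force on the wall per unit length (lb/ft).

K_a = tan²(45° − φ/2) = 0.4121.
P_a = ½ K_a γ H² = 0.5 × 0.4121 × 114.0 × 21.4² = 10760 lb/ft.

10800 lb/ft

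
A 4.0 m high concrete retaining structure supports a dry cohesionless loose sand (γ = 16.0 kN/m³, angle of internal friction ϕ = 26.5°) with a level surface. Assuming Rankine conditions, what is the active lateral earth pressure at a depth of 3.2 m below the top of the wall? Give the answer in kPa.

19.6 kPa

K_a = (1 − sin φ)/(1 + sin φ) = 0.3829.
σ_h = K_a γ z = 0.3829 × 16.0 × 3.2 = 19.61 kPa.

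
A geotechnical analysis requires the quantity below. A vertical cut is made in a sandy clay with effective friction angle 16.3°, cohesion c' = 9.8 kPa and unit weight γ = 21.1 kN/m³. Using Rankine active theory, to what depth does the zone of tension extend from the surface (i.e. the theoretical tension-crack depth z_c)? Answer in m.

1.24 m

K_a = tan²(45° − 16.3°/2) = 0.5617; √K_a = 0.7495.
The active pressure is zero where K_a γ z = 2c√K_a, so z_c = 2c/(γ√K_a) = 2×9.8/(21.1×0.7495) = 1.239 m.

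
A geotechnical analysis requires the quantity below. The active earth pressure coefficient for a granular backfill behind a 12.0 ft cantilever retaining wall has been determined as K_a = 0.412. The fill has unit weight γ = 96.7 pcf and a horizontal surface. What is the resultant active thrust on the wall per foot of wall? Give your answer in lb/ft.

P = ½ K_a γ H² = 0.5 × 0.412 × 96.7 × 12.0² = 2869 lb/ft.

2870 lb/ft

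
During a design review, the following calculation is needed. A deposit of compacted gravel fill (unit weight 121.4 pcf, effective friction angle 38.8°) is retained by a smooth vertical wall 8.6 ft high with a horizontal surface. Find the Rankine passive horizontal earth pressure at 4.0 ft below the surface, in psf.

2120 psf

K_p = (1 + sin φ)/(1 − sin φ) = 4.356.
σ_h = K_p γ z = 4.356 × 121.4 × 4.0 = 2115 psf.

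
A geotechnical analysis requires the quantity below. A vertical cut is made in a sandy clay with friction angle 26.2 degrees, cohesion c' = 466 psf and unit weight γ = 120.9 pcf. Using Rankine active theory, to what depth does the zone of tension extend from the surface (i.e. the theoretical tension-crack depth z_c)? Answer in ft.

12.4 ft

K_a = tan²(45° − 26.2°/2) = 0.3874; √K_a = 0.6224.
The active pressure is zero where K_a γ z = 2c√K_a, so z_c = 2c/(γ√K_a) = 2×466/(120.9×0.6224) = 12.38 ft.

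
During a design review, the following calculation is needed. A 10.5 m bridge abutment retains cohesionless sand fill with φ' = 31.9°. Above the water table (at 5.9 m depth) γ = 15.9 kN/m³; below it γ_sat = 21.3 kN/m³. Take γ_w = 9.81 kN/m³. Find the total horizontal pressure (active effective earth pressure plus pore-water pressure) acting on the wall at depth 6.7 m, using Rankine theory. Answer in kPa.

39.6 kPa

K_a = (1 − sin φ)/(1 + sin φ) = 0.3085.
γ' = 21.3 − 9.81 = 11.49 kN/m³.
Effective vertical stress at 6.7 m: σ'_v = 15.9×5.9 + 11.49×0.800 = 103.0 kPa.
σ'_h = K_a σ'_v = 0.3085 × 103.0 = 31.78 kPa; u = γ_w × 0.800 = 7.848 kPa.
Total σ_h = 31.78 + 7.848 = 39.63 kPa.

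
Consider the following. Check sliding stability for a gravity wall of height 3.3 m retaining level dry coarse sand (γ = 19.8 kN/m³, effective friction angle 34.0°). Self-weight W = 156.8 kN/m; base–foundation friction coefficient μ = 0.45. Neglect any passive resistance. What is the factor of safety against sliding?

K_a = tan²(45° − 34.0°/2) = 0.2827.
P_a = ½K_aγH² = 0.5×0.2827×19.8×3.3² = 30.48 kN/m, acting at H/3 = 1.100 m above the base.
FS_sliding = μW / P_a = 0.45×156.8 / 30.48 = 2.315.

2.31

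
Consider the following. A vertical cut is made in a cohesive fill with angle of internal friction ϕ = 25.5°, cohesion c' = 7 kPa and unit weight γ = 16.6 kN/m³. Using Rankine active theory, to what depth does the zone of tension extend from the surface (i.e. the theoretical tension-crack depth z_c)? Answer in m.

1.34 m

K_a = tan²(45° − 25.5°/2) = 0.3981; √K_a = 0.6310.
The active pressure is zero where K_a γ z = 2c√K_a, so z_c = 2c/(γ√K_a) = 2×7/(16.6×0.6310) = 1.337 m.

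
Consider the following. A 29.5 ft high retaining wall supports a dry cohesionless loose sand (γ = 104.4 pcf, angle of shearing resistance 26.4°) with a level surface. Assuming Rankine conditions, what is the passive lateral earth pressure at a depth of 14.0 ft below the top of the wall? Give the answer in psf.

3800 psf

K_p = (1 + sin φ)/(1 − sin φ) = 2.601.
σ_h = K_p γ z = 2.601 × 104.4 × 14.0 = 3802 psf.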